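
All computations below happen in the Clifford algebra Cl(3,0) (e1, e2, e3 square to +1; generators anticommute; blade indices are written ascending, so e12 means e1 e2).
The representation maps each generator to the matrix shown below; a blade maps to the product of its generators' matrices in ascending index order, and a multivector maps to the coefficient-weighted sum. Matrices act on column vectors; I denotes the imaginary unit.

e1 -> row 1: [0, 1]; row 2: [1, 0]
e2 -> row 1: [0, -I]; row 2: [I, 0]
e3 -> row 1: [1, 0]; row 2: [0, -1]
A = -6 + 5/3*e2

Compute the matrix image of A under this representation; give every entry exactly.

M = (-6)*1 + (5/3)*rho(e2), summed entrywise (1 is the identity matrix):
Answer: row 1: [-6, -5*I/3]; row 2: [5*I/3, -6]


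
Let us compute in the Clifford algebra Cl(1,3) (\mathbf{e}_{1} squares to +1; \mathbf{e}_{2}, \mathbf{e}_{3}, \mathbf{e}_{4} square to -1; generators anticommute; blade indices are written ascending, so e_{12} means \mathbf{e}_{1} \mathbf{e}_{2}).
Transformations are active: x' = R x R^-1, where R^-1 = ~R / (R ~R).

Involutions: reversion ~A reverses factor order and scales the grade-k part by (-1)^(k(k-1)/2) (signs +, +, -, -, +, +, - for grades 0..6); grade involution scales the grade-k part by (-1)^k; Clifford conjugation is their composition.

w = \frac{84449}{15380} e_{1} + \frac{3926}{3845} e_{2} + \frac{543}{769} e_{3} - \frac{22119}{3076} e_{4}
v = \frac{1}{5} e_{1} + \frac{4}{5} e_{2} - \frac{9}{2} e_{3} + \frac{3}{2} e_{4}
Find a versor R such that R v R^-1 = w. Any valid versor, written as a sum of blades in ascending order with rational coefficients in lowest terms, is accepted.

The midline construction: v and w both square to -\frac{231}{10}, so reflecting in their sum \frac{17505}{3076} e_{1} + \frac{7002}{3845} e_{2} - \frac{5835}{1538} e_{3} - \frac{17505}{3076} e_{4} exchanges them.
Answer: \frac{17505}{3076} e_{1} + \frac{7002}{3845} e_{2} - \frac{5835}{1538} e_{3} - \frac{17505}{3076} e_{4}


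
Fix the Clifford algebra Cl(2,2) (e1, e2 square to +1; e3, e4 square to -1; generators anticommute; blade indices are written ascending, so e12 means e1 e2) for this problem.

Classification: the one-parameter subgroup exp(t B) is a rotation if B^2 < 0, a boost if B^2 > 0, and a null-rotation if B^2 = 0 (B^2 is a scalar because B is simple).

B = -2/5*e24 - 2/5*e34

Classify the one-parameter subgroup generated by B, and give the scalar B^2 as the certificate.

B^2 term by term: the squares give (-2/5)^2*(e24)^2 + (-2/5)^2*(e34)^2 = 4/25*(+1) + 4/25*(-1) = 0 (each basis 2-blade squares to minus the product of its generators' squares); cross terms between blades sharing an index anticommute and cancel. So B^2 = 0.
Answer: null-rotation, certificate B^2 = 0. The invariant at work: B^2 = 0 is unchanged by conjugation, hence its sign classifies the subgroup whatever basis B is written in.


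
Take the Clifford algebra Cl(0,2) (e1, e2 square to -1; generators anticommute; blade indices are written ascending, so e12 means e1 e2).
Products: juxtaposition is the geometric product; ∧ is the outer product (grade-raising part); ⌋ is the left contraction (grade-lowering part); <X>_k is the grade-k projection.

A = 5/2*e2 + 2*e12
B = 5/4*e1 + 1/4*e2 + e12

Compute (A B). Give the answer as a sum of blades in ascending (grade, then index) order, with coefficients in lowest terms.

step 1: -21/8 + 2*e1 + 5/2*e2 - 25/8*e12
Answer: -21/8 + 2*e1 + 5/2*e2 - 25/8*e12


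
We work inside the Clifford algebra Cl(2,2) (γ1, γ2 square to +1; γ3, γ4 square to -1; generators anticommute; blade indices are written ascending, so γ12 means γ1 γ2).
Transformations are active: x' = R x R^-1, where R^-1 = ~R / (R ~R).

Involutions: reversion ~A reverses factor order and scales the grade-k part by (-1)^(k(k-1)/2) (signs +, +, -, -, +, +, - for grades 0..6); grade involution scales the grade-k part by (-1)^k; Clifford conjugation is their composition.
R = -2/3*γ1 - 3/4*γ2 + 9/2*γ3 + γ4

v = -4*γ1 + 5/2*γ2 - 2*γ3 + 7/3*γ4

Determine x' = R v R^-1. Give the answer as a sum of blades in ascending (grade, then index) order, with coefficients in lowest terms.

~R = -2/3*γ1 - 3/4*γ2 + 9/2*γ3 + γ4, and R ~R = -2915/144, so R^-1 = ~R / (-2915/144).
R v = 179/24 - 14/3*γ12 + 58/3*γ13 + 22/9*γ14 - 39/4*γ23 - 17/4*γ24 + 25/2*γ34
Answer: 13092/2915*γ1 - 11353/5830*γ2 - 3836/2915*γ3 - 26849/8745*γ4


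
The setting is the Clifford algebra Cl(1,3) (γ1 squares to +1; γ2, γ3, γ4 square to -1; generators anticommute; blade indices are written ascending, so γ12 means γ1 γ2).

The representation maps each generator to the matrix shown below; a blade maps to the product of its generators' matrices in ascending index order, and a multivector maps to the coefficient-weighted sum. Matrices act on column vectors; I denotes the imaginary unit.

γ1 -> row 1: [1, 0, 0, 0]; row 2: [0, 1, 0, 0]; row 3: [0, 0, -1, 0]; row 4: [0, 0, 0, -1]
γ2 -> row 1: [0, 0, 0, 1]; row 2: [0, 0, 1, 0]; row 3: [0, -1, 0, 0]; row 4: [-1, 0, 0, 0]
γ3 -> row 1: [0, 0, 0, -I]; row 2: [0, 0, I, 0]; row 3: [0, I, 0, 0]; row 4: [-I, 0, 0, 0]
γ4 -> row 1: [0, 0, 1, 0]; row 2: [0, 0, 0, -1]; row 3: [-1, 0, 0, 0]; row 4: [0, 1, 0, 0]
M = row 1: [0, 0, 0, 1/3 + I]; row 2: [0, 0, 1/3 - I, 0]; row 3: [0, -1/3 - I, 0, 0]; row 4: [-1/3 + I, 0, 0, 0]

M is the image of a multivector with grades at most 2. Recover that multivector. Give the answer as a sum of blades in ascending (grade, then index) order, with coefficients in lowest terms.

Method: the blade images are trace-orthogonal — tr(rho(e_A) rho(e_B)^-1) = 4 if A = B and 0 otherwise — and rho(e_A)^-1 = (e_A)^2 * rho(e_A) with (e_A)^2 = +1 or -1, so the coefficient of e_A in the preimage is (e_A)^2 * tr(M rho(e_A))/4.
Nonzero projections over blades of grade <= 2: γ2: (γ2)^2 = -1, tr(M rho(γ2)) = -4/3, coefficient 1/3; γ3: (γ3)^2 = -1, tr(M rho(γ3)) = 4, coefficient -1. Every other blade of grade <= 2 projects to 0.
Answer: 1/3*γ2 - γ3


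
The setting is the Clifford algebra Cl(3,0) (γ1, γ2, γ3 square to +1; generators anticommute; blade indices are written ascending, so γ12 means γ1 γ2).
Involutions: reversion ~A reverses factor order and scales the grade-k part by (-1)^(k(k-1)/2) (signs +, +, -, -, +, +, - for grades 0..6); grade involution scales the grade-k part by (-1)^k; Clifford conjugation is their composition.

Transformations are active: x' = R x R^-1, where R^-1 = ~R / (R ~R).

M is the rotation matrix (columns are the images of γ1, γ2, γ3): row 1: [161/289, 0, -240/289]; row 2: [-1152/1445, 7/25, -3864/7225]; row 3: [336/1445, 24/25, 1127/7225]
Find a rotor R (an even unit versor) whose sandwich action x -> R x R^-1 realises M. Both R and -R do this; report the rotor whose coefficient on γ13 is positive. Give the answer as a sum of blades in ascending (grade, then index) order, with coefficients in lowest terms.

Method: write R = a + b12*γ12 + b13*γ13 + b23*γ23 with a^2 + b12^2 + b13^2 + b23^2 = 1 (so R^-1 = ~R). Expanding the columns R e_j ~R gives tr M = 4a^2 - 1 and, from the antisymmetric part, M21 - M12 = -4a*b12, M13 - M31 = 4a*b13, M32 - M23 = -4a*b23.
Here tr M = 287/289, so a^2 = (1 + tr M)/4 = 144/289 and a = ±12/17. Taking a = 12/17: M21 - M12 = -1152/1445, M13 - M31 = -1536/1445, M32 - M23 = 432/289, giving b12 = 24/85, b13 = -32/85, b23 = -9/17, i.e. R = 12/17 + 24/85*γ12 - 32/85*γ13 - 9/17*γ23.
Its γ13 coefficient is negative, so report the other preimage -R.
Answer: -12/17 - 24/85*γ12 + 32/85*γ13 + 9/17*γ23. Sheet selection: the two-to-one cover makes ±R indistinguishable at the matrix level (trace 287/289), so uniqueness comes from the required sign on γ13.


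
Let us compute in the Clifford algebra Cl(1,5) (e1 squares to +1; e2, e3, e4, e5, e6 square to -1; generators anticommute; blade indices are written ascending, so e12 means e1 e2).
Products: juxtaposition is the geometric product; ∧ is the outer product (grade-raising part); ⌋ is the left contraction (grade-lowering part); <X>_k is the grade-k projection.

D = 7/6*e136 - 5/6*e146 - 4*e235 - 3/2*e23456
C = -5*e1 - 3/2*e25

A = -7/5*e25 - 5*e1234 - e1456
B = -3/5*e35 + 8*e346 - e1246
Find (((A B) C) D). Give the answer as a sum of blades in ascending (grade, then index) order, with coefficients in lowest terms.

step 1: 21/25*e23 + e25 - 5*e36 + 40*e126 + 8*e135 + 3*e1245 - 3/5*e1346 - 7/5*e1456 - 56/5*e23456
step 2: 3/2 - 9/2*e14 - 200*e26 - 2063/50*e35 + 39/5*e123 - 5*e125 + 25*e136 + 60*e156 + 15*e245 - 99/5*e346 - 7*e456 - 21/10*e1246 - 15/2*e2356 - 551/10*e123456
step 3: -175/6 - 1653/20*e1 - 16329/100*e2 + 45/4*e4 - 105/4*e6 + 73/2*e13 + 231/10*e14 + 761/30*e15 + 21/2*e23 + 297/10*e25 - 91/10*e26 - 485/6*e34 - 70*e35 - 45/2*e36 + 50*e45 - 700/3*e123 + 500/3*e124 - 35/4*e125 - 63/20*e135 + 7/4*e136 - 4433/20*e146 - 14441/300*e156 - 49/20*e234 - 623/12*e235 - 3857/60*e245 + 6189/100*e246 + 300*e345 - 21/4*e346 + 800*e356 + 90*e1234 - 240*e1236 + 75/2*e1245 + 225/2*e1256 + 49/6*e1345 - 15/2*e1346 + 117/10*e1456 + 43/2*e2346 + 35/6*e2356 - 2501/30*e2456 + 47/4*e12345 - 27/4*e12356 - 1559/60*e13456 - 9/4*e23456 - 35/2*e123456
Answer: -175/6 - 1653/20*e1 - 16329/100*e2 + 45/4*e4 - 105/4*e6 + 73/2*e13 + 231/10*e14 + 761/30*e15 + 21/2*e23 + 297/10*e25 - 91/10*e26 - 485/6*e34 - 70*e35 - 45/2*e36 + 50*e45 - 700/3*e123 + 500/3*e124 - 35/4*e125 - 63/20*e135 + 7/4*e136 - 4433/20*e146 - 14441/300*e156 - 49/20*e234 - 623/12*e235 - 3857/60*e245 + 6189/100*e246 + 300*e345 - 21/4*e346 + 800*e356 + 90*e1234 - 240*e1236 + 75/2*e1245 + 225/2*e1256 + 49/6*e1345 - 15/2*e1346 + 117/10*e1456 + 43/2*e2346 + 35/6*e2356 - 2501/30*e2456 + 47/4*e12345 - 27/4*e12356 - 1559/60*e13456 - 9/4*e23456 - 35/2*e123456


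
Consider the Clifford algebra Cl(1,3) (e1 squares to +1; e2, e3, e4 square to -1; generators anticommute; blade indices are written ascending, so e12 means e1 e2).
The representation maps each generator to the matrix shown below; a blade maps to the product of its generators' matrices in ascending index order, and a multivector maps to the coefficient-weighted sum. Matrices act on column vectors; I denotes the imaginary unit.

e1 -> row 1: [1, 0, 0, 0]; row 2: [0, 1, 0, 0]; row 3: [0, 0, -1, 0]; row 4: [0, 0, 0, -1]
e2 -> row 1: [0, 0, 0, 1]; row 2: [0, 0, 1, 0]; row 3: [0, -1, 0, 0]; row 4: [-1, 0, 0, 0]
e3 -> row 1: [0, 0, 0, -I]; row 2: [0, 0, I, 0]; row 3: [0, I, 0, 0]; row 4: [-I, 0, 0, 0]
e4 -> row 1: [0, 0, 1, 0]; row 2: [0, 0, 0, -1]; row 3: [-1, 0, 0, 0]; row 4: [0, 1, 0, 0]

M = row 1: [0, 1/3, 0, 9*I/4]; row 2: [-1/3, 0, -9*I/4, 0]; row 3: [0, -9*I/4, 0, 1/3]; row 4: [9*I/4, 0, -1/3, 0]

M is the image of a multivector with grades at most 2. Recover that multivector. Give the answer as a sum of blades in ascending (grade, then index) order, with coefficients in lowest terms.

Method: the blade images are trace-orthogonal — tr(rho(e_A) rho(e_B)^-1) = 4 if A = B and 0 otherwise — and rho(e_A)^-1 = (e_A)^2 * rho(e_A) with (e_A)^2 = +1 or -1, so the coefficient of e_A in the preimage is (e_A)^2 * tr(M rho(e_A))/4.
Nonzero projections over blades of grade <= 2: e3: (e3)^2 = -1, tr(M rho(e3)) = 9, coefficient -9/4; e24: (e24)^2 = -1, tr(M rho(e24)) = -4/3, coefficient 1/3. Every other blade of grade <= 2 projects to 0.
Answer: -9/4*e3 + 1/3*e24


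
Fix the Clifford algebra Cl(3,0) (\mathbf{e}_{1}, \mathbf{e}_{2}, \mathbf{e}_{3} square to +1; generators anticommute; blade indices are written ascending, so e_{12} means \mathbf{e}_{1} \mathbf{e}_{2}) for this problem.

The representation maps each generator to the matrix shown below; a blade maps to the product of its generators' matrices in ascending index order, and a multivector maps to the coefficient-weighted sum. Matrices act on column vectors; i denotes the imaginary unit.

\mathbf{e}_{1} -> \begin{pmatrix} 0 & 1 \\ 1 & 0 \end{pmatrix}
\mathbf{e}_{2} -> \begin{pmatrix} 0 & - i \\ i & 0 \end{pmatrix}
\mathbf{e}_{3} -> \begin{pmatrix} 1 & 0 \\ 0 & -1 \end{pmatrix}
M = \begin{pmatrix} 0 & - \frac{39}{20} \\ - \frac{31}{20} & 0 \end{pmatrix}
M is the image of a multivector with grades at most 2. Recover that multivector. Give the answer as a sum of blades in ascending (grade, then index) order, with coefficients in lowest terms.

Method: 1, rho(e_{1}), rho(e_{2}), rho(e_{3}) form a trace-orthogonal basis of the 2x2 complex matrices (tr(X Y) = 2 if X = Y, else 0), so M = m0*1 + m1*rho(e_{1}) + m2*rho(e_{2}) + m3*rho(e_{3}) with m0 = tr(M)/2 = 0, m1 = tr(M rho(e_{1}))/2 = - \frac{7}{4}, m2 = tr(M rho(e_{2}))/2 = - \frac{i}{5}, m3 = tr(M rho(e_{3}))/2 = 0.
Multiplying table entries, the bivector images are rho(e_{12}) = i*rho(e_{3}), rho(e_{13}) = -i*rho(e_{2}), rho(e_{23}) = i*rho(e_{1}); with real blade coefficients the real parts of m0..m3 are the coefficients of 1, e_{1}, e_{2}, e_{3} and the imaginary parts give the bivectors (e_{23}: Im m1, e_{13}: -Im m2, e_{12}: Im m3).
Answer: -\frac{7}{4} e_{1} + \frac{1}{5} e_{13}


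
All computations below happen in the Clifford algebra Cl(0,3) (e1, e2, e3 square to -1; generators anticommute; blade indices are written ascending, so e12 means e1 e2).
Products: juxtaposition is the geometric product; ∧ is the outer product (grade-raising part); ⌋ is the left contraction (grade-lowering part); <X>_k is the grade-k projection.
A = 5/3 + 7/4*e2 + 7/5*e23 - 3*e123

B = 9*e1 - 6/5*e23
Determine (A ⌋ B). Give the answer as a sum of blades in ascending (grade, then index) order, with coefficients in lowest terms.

step 1: 42/25 + 15*e1 + 21/10*e3 - 2*e23
Answer: 42/25 + 15*e1 + 21/10*e3 - 2*e23


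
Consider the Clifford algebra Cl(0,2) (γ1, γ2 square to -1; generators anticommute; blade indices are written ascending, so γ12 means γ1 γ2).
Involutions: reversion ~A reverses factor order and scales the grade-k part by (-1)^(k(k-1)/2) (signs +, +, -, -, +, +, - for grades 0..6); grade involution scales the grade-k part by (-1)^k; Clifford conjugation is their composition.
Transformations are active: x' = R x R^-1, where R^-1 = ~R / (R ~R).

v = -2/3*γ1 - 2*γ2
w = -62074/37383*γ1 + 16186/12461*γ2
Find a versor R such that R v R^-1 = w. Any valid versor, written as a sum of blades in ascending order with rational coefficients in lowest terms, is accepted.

Reasoning: v^2 = w^2 = -40/9 since conjugation preserves the quadratic form; R = v + w = -86996/37383*γ1 - 8736/12461*γ2 is then valid when invertible, keeping its own part and reversing (v - w)/2.
Answer: -86996/37383*γ1 - 8736/12461*γ2


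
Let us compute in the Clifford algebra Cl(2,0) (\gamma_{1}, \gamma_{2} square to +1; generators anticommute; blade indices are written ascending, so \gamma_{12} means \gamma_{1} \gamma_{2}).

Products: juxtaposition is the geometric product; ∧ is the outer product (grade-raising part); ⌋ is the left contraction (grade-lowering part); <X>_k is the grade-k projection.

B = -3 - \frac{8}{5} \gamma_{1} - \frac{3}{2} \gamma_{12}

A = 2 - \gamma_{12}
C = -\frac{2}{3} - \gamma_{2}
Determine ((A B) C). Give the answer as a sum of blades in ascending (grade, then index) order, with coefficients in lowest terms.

step 1: -\frac{15}{2} - \frac{16}{5} \gamma_{1} - \frac{8}{5} \gamma_{2}
step 2: \frac{33}{5} + \frac{32}{15} \gamma_{1} + \frac{257}{30} \gamma_{2} + \frac{16}{5} \gamma_{12}
Answer: \frac{33}{5} + \frac{32}{15} \gamma_{1} + \frac{257}{30} \gamma_{2} + \frac{16}{5} \gamma_{12}


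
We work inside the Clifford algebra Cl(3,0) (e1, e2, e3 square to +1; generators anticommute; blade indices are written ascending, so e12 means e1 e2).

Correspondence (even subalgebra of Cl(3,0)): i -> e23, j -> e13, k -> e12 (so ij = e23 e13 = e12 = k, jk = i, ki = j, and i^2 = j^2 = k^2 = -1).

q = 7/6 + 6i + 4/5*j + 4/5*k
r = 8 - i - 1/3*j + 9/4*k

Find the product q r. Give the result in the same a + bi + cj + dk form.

In blades: q = 7/6 + 4/5*e12 + 4/5*e13 + 6*e23, r = 8 + 9/4*e12 - 1/3*e13 - e23.
Distribute q over r term by term (generator squares from the signature, products reordered to ascending indices): (7/6)*r = 28/3 + 21/8*e12 - 7/18*e13 - 7/6*e23; (4/5*e12)*r = -9/5 + 32/5*e12 - 4/5*e13 + 4/15*e23; (4/5*e13)*r = 4/15 + 4/5*e12 + 32/5*e13 + 9/5*e23; (6*e23)*r = 6 - 2*e12 - 27/2*e13 + 48*e23.
Sum: 69/5 + 313/40*e12 - 373/45*e13 + 489/10*e23; translating back through the correspondence:
Answer: 69/5 + 489/10*i - 373/45*j + 313/40*k


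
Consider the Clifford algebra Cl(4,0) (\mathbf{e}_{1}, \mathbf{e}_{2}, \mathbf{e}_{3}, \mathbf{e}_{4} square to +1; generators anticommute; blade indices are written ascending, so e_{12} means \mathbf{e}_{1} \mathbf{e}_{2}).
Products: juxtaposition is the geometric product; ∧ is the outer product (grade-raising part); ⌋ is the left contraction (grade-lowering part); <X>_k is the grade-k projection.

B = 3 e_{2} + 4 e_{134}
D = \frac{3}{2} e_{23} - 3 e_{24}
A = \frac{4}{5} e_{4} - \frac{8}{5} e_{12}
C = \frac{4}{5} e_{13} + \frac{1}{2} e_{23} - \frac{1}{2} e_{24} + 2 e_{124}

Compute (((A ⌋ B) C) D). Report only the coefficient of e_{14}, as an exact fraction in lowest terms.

step 1: \frac{16}{5} e_{13}
step 2: -\frac{64}{25} - \frac{8}{5} e_{12} + \frac{32}{5} e_{234} + \frac{8}{5} e_{1234}
step 3: -\frac{96}{5} e_{3} - \frac{48}{5} e_{4} - \frac{36}{5} e_{13} + \frac{12}{5} e_{14} - \frac{96}{25} e_{23} + \frac{192}{25} e_{24}
Answer: \frac{12}{5}


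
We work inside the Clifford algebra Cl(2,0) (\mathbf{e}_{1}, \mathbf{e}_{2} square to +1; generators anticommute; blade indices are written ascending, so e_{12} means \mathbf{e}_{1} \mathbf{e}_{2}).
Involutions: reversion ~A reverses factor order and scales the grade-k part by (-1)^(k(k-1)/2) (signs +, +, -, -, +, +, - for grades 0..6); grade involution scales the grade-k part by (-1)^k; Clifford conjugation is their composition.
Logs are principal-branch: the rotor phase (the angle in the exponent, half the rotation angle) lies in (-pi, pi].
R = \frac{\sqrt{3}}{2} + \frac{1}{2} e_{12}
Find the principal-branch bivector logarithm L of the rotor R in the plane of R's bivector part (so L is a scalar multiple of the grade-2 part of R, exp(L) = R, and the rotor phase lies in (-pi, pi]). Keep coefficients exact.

The scalar part of R is \frac{\sqrt{3}}{2}, which fixes the principal-branch rotor phase; the unit plane is then the bivector part divided by the sine of that phase, and L is that plane scaled by the phase.
Concretely: cos(phase) = \frac{\sqrt{3}}{2} gives phase = ±\frac{\pi}{6}, and since phase/sin(phase) is even the sign is immaterial: L = (phase/sin(phase)) * <R>_2 = (\frac{\pi}{3}) * <R>_2.
Answer: \frac{\pi}{6} e_{12}


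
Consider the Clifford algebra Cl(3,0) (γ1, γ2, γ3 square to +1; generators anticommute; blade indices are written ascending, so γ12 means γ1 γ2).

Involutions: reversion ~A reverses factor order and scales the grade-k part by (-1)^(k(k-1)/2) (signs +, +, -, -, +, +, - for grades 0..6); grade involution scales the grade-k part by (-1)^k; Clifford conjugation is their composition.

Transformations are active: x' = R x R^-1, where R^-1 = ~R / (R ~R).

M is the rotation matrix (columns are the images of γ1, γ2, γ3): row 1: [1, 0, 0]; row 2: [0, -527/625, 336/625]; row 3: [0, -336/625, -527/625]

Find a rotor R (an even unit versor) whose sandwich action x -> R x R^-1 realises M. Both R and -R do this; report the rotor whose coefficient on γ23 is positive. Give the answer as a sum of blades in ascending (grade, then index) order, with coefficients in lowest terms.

Method: write R = a + b12*γ12 + b13*γ13 + b23*γ23 with a^2 + b12^2 + b13^2 + b23^2 = 1 (so R^-1 = ~R). Expanding the columns R e_j ~R gives tr M = 4a^2 - 1 and, from the antisymmetric part, M21 - M12 = -4a*b12, M13 - M31 = 4a*b13, M32 - M23 = -4a*b23.
Here tr M = -429/625, so a^2 = (1 + tr M)/4 = 49/625 and a = ±7/25. Taking a = 7/25: M21 - M12 = 0, M13 - M31 = 0, M32 - M23 = -672/625, giving b12 = 0, b13 = 0, b23 = 24/25, i.e. R = 7/25 + 24/25*γ23.
Its γ23 coefficient is already positive.
Answer: 7/25 + 24/25*γ23. Key observation: the double cover Spin(3) -> SO(3) sends R and -R to the same matrix (trace -429/625 here), so the stated sign of the γ23 coefficient is what selects one sheet.


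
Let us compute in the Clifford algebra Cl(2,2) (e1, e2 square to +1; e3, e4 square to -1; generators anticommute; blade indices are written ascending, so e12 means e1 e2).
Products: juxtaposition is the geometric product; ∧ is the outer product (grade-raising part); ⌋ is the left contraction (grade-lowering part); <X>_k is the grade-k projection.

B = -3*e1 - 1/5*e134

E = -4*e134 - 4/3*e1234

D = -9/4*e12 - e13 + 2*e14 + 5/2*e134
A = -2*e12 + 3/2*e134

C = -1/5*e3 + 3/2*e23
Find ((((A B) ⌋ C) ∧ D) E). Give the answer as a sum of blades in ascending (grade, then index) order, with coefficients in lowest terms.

step 1: 3/10 - 6*e2 - 9/2*e34 - 2/5*e234
step 2: -453/50*e3 + 9/20*e23
step 3: 4077/200*e123 + 453/25*e134 + 9/10*e1234
step 4: 1782/25 + 514/25*e2 - 1359/50*e4 + 4077/50*e24
Answer: 1782/25 + 514/25*e2 - 1359/50*e4 + 4077/50*e24


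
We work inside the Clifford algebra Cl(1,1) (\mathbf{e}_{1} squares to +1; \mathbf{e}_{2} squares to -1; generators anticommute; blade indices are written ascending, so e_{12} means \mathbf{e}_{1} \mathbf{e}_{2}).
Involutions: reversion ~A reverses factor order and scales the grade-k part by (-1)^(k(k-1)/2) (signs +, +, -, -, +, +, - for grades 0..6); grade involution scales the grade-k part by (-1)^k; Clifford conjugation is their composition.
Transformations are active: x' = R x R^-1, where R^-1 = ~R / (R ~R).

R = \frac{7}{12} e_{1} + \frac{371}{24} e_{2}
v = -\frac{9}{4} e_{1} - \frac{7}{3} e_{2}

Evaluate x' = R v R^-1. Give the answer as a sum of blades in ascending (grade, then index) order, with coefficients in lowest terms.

~R = \frac{7}{12} e_{1} + \frac{371}{24} e_{2}, and R ~R = -\frac{45815}{192}, so R^-1 = ~R / (-\frac{45815}{192}).
R v = \frac{5005}{144} + \frac{9625}{288} e_{12}
Answer: \frac{1273}{612} e_{1} - \frac{332}{153} e_{2}


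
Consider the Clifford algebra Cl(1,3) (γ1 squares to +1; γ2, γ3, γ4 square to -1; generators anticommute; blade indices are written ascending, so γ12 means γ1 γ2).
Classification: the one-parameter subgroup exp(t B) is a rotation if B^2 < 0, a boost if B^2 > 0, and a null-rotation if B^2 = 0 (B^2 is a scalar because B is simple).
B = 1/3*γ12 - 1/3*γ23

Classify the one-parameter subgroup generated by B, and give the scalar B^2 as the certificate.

B^2 term by term: the squares give (1/3)^2*(γ12)^2 + (-1/3)^2*(γ23)^2 = 1/9*(+1) + 1/9*(-1) = 0 (each basis 2-blade squares to minus the product of its generators' squares); cross terms between blades sharing an index anticommute and cancel. So B^2 = 0.
Answer: null-rotation, certificate B^2 = 0. The scalar 0 is the complete invariant here: its sign names the subgroup type.


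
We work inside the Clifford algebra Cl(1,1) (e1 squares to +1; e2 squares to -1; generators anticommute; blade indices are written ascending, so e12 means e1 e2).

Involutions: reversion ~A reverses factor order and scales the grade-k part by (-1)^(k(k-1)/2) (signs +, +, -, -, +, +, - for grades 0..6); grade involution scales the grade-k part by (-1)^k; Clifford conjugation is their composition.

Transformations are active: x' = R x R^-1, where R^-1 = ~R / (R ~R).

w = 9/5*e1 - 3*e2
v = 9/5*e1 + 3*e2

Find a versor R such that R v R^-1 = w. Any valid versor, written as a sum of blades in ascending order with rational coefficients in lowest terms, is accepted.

Since q(v) = q(w) = -144/25, the sum R = v + w = 18/5*e1 does the job whenever invertible.
Answer: 18/5*e1


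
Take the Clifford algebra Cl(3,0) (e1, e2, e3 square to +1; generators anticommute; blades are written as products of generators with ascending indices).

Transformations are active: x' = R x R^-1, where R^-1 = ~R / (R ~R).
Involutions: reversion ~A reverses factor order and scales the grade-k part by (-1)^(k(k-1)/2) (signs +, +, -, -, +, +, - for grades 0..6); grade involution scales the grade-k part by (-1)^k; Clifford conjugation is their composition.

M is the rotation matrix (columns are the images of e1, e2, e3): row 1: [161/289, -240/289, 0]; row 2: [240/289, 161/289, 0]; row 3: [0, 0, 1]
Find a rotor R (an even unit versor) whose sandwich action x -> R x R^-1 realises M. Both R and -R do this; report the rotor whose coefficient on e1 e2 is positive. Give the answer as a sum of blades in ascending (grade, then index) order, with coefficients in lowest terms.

Method: write R = a + b12*e1 e2 + b13*e1 e3 + b23*e2 e3 with a^2 + b12^2 + b13^2 + b23^2 = 1 (so R^-1 = ~R). Expanding the columns R e_j ~R gives tr M = 4a^2 - 1 and, from the antisymmetric part, M21 - M12 = -4a*b12, M13 - M31 = 4a*b13, M32 - M23 = -4a*b23.
Here tr M = 611/289, so a^2 = (1 + tr M)/4 = 225/289 and a = ±15/17. Taking a = 15/17: M21 - M12 = 480/289, M13 - M31 = 0, M32 - M23 = 0, giving b12 = -8/17, b13 = 0, b23 = 0, i.e. R = 15/17 - 8/17*e1 e2.
Its e1 e2 coefficient is negative, so report the other preimage -R.
Answer: -15/17 + 8/17*e1 e2. Sheet selection: the two-to-one cover makes ±R indistinguishable at the matrix level (trace 611/289), so uniqueness comes from the required sign on e1 e2.


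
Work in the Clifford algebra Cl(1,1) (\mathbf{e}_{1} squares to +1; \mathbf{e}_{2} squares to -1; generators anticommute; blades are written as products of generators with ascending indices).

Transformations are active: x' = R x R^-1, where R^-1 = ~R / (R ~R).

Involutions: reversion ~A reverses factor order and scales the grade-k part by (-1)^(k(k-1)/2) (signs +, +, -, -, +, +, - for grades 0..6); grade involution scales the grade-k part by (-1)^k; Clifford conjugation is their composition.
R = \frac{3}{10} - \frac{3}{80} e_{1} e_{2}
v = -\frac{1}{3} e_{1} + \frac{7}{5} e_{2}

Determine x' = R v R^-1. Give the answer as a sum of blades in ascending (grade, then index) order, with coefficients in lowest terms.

~R = \frac{3}{10} + \frac{3}{80} e_{1} e_{2}, and R ~R = \frac{567}{6400}, so R^-1 = ~R / (\frac{567}{6400}).
R v = -\frac{19}{400} e_{1} + \frac{163}{400} e_{2}
Answer: \frac{11}{945} e_{1} + \frac{257}{189} e_{2}


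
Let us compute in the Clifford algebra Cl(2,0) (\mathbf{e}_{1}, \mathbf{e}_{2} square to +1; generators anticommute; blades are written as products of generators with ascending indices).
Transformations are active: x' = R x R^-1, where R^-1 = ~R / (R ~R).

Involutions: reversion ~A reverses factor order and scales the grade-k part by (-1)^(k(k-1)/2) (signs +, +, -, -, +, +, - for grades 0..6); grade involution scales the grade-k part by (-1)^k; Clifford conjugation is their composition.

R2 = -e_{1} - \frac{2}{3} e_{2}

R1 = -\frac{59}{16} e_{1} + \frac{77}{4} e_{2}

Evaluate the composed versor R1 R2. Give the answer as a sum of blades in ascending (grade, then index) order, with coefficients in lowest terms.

Distribute over the terms of R1 (each basis-blade product reordered to ascending indices, repeated generators contracted through their squares):
(-\frac{59}{16} e_{1}) R2 = \frac{59}{16} + \frac{59}{24} e_{1} e_{2}
(\frac{77}{4} e_{2}) R2 = -\frac{77}{6} + \frac{77}{4} e_{1} e_{2}
Summing the partial products and collecting blades:
Answer: -\frac{439}{48} + \frac{521}{24} e_{1} e_{2}


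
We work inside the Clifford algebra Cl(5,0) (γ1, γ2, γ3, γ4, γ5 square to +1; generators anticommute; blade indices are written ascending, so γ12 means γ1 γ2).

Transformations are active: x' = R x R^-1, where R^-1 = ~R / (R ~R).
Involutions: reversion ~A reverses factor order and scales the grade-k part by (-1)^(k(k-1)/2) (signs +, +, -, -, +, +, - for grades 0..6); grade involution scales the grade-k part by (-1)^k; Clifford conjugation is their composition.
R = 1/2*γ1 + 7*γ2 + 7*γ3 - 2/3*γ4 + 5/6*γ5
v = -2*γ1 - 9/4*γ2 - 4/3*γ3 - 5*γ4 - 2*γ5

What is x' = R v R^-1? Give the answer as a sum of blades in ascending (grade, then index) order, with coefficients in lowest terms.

~R = 1/2*γ1 + 7*γ2 + 7*γ3 - 2/3*γ4 + 5/6*γ5, and R ~R = 1789/18, so R^-1 = ~R / (1789/18).
R v = -293/12 + 103/8*γ12 + 40/3*γ13 - 23/6*γ14 + 2/3*γ15 + 77/12*γ23 - 73/2*γ24 - 97/8*γ25 - 323/9*γ34 - 116/9*γ35 + 11/2*γ45
Answer: 6277/3578*γ1 - 8511/7156*γ2 - 11303/5367*γ3 + 9531/1789*γ4 + 5691/3578*γ5


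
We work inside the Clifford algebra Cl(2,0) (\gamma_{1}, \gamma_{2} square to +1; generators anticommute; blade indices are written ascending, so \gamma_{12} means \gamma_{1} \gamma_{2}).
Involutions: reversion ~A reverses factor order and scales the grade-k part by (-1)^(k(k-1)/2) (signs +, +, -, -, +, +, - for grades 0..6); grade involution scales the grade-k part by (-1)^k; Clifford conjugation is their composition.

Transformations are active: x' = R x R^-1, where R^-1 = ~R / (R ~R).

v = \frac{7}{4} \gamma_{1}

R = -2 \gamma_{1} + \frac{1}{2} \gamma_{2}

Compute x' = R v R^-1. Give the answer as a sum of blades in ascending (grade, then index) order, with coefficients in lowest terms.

~R = -2 \gamma_{1} + \frac{1}{2} \gamma_{2}, and R ~R = \frac{17}{4}, so R^-1 = ~R / (\frac{17}{4}).
R v = -\frac{7}{2} - \frac{7}{8} \gamma_{12}
Answer: \frac{105}{68} \gamma_{1} - \frac{14}{17} \gamma_{2}


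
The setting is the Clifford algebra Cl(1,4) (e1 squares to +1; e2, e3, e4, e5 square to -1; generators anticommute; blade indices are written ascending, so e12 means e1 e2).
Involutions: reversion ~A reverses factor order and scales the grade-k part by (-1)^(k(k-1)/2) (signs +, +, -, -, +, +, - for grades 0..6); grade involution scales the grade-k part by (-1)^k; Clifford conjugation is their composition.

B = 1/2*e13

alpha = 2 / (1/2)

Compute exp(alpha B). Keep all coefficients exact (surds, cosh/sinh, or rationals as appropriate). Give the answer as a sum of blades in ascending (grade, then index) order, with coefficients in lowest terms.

B^2 = (1/2)^2*(e13)^2 = 1/4*(+1) = 1/4 (a basis 2-blade squares to minus the product of its generators' squares).
B^2 = 1/4 — the series telescopes hyperbolically here: l = 1/2, alpha*l = 2, so exp(alpha B) = cosh(2) + (sinh(2)/(1/2))*B = cosh(2) + (2*sinh(2))*B.
Answer: cosh(2) + sinh(2)*e13


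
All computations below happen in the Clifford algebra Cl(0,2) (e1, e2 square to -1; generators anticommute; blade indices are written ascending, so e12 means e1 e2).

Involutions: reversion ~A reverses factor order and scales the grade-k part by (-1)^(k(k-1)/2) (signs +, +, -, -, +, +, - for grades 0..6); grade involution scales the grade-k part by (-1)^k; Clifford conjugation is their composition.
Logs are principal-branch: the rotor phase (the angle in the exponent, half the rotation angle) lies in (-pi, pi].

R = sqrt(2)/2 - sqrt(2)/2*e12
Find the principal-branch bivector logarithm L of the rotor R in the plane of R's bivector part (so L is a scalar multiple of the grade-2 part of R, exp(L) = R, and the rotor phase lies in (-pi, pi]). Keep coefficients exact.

The scalar part of R is sqrt(2)/2, and that scalar determines the rotor phase on the principal branch; recovering the unit plane as bivector-part over sine of the phase gives L = phase * plane.
Concretely: cos(phase) = sqrt(2)/2 gives phase = ±pi/4, and since phase/sin(phase) is even the sign is immaterial: L = (phase/sin(phase)) * <R>_2 = (sqrt(2)*pi/4) * <R>_2.
Answer: -pi/4*e12


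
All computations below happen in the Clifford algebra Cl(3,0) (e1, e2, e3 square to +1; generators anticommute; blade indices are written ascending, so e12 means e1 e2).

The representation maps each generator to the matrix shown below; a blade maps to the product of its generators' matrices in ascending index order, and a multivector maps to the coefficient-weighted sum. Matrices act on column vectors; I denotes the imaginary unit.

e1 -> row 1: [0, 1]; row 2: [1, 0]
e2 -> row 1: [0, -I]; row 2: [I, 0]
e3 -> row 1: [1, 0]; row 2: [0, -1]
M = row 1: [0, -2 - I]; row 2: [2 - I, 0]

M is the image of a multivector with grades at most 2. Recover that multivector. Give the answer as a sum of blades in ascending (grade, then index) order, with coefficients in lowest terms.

Method: 1, rho(e1), rho(e2), rho(e3) form a trace-orthogonal basis of the 2x2 complex matrices (tr(X Y) = 2 if X = Y, else 0), so M = m0*1 + m1*rho(e1) + m2*rho(e2) + m3*rho(e3) with m0 = tr(M)/2 = 0, m1 = tr(M rho(e1))/2 = -I, m2 = tr(M rho(e2))/2 = -2*I, m3 = tr(M rho(e3))/2 = 0.
Multiplying table entries, the bivector images are rho(e12) = I*rho(e3), rho(e13) = -I*rho(e2), rho(e23) = I*rho(e1); with real blade coefficients the real parts of m0..m3 are the coefficients of 1, e1, e2, e3 and the imaginary parts give the bivectors (e23: Im m1, e13: -Im m2, e12: Im m3).
Answer: 2*e13 - e23


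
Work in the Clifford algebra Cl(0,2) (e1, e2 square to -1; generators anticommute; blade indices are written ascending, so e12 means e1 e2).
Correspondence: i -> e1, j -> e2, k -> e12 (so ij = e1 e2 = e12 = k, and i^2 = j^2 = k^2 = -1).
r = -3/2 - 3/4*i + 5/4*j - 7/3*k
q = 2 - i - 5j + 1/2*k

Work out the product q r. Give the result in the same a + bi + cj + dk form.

In blades: q = 2 - e1 - 5*e2 + 1/2*e12, r = -3/2 - 3/4*e1 + 5/4*e2 - 7/3*e12.
Distribute q over r term by term (generator squares from the signature, products reordered to ascending indices): (2)*r = -3 - 3/2*e1 + 5/2*e2 - 14/3*e12; (-e1)*r = -3/4 + 3/2*e1 - 7/3*e2 - 5/4*e12; (-5*e2)*r = 25/4 + 35/3*e1 + 15/2*e2 - 15/4*e12; (1/2*e12)*r = 7/6 - 5/8*e1 - 3/8*e2 - 3/4*e12.
Sum: 11/3 + 265/24*e1 + 175/24*e2 - 125/12*e12; translating back through the correspondence:
Answer: 11/3 + 265/24*i + 175/24*j - 125/12*k


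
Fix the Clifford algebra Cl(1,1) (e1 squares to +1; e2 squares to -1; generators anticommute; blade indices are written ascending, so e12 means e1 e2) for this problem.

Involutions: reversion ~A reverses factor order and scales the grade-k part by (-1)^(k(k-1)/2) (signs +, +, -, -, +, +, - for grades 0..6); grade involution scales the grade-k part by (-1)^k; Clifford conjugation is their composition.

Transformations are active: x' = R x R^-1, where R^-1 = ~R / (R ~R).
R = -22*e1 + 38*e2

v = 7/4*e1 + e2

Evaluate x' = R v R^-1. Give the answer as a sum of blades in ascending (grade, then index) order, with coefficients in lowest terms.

~R = -22*e1 + 38*e2, and R ~R = -960, so R^-1 = ~R / (-960).
R v = -153/2 - 177/2*e12
Answer: -841/160*e1 + 809/160*e2


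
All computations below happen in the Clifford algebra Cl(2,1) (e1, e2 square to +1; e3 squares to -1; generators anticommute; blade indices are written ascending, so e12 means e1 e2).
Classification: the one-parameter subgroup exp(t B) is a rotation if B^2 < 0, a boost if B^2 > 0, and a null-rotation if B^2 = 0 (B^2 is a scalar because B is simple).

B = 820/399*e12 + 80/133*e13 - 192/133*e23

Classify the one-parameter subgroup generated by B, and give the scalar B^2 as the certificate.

B^2 term by term: the squares give (820/399)^2*(e12)^2 + (80/133)^2*(e13)^2 + (-192/133)^2*(e23)^2 = 672400/159201*(-1) + 6400/17689*(+1) + 36864/17689*(+1) = -16/9 (each basis 2-blade squares to minus the product of its generators' squares); cross terms between blades sharing an index anticommute and cancel. So B^2 = -16/9.
Answer: rotation, certificate B^2 = -16/9. No conjugation can change B^2 = -16/9; the sign gives the class.


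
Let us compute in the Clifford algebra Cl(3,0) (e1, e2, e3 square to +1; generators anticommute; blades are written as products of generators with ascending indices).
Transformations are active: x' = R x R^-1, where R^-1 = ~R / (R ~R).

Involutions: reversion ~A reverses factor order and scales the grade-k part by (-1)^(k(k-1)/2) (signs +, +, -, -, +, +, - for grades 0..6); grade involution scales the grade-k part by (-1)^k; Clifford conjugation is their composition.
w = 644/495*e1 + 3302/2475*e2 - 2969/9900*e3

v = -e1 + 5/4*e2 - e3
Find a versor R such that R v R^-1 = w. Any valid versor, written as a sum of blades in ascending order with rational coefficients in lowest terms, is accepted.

Key observation: q(v) = q(w) = 57/16 (sandwiches preserve the norm), so R = v + w = 149/495*e1 + 25583/9900*e2 - 12869/9900*e3 works whenever it is invertible — the component of v along it is kept and (v - w)/2 reverses, sending v to w.
Answer: 149/495*e1 + 25583/9900*e2 - 12869/9900*e3


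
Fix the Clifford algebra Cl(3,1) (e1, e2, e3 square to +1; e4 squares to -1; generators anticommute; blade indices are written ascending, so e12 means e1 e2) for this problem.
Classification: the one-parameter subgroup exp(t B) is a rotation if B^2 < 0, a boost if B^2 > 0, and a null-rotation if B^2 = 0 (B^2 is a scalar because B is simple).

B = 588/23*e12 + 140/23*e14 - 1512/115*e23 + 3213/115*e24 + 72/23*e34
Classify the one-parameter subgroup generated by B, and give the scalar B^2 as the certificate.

B^2 term by term: the squares give (588/23)^2*(e12)^2 + (140/23)^2*(e14)^2 + (-1512/115)^2*(e23)^2 + (3213/115)^2*(e24)^2 + (72/23)^2*(e34)^2 = 345744/529*(-1) + 19600/529*(+1) + 2286144/13225*(-1) + 10323369/13225*(+1) + 5184/529*(+1) = 1 (each basis 2-blade squares to minus the product of its generators' squares); cross terms between blades sharing an index anticommute and cancel; the commuting (index-disjoint) pairs give grade-4 terms 2*c*c'*(blade product), which cancel blade by blade — e1234: 84672/529 - 84672/529 = 0 — confirming B is simple. So B^2 = 1.
Answer: boost, certificate B^2 = 1. Why this suffices: the scalar 1 survives any versor conjugation, so its sign alone determines the class however B is presented.


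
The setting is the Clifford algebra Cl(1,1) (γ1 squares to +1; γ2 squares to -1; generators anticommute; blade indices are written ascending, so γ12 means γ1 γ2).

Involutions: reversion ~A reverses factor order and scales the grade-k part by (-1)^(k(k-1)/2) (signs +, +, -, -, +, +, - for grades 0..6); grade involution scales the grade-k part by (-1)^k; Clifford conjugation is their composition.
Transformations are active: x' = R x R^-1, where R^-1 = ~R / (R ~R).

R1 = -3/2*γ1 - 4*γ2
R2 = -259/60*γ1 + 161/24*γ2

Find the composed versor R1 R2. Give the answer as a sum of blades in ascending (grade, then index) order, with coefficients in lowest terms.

Distribute over the terms of R1 (each basis-blade product reordered to ascending indices, repeated generators contracted through their squares):
(-3/2*γ1) R2 = 259/40 - 161/16*γ12
(-4*γ2) R2 = 161/6 - 259/15*γ12
Summing the partial products and collecting blades:
Answer: 3997/120 - 6559/240*γ12


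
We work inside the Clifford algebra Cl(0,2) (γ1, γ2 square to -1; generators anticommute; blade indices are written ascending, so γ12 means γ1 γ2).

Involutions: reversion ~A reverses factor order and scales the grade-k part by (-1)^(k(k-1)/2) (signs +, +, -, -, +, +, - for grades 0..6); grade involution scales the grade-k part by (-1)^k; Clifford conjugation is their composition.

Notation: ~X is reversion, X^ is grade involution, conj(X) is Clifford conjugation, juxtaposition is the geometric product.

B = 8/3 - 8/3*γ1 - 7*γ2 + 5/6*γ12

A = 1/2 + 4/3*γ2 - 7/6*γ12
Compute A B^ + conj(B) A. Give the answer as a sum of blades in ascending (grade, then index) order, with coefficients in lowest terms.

first term: -253/36 + 191/18*γ1 + 71/18*γ2 - 25/4*γ12
second term: -323/36 - 103/18*γ1 + 61/6*γ2 + 1/36*γ12
Answer: -16 + 44/9*γ1 + 127/9*γ2 - 56/9*γ12


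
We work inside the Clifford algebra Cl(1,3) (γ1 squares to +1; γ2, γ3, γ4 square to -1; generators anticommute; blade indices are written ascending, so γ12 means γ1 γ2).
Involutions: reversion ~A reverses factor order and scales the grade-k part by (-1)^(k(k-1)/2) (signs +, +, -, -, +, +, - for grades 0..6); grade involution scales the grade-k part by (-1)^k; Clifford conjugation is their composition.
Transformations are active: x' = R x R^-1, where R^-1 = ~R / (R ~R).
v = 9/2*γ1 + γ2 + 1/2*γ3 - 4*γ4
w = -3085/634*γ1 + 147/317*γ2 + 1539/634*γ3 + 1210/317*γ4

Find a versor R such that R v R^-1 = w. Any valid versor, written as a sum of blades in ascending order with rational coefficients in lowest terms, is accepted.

Why this works: both vectors square to 3, so q(v) = q(w) and R = v + w = -116/317*γ1 + 464/317*γ2 + 928/317*γ3 - 58/317*γ4 carries v to w — its own direction survives, the complement (v - w)/2 flips.
Answer: -116/317*γ1 + 464/317*γ2 + 928/317*γ3 - 58/317*γ4
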